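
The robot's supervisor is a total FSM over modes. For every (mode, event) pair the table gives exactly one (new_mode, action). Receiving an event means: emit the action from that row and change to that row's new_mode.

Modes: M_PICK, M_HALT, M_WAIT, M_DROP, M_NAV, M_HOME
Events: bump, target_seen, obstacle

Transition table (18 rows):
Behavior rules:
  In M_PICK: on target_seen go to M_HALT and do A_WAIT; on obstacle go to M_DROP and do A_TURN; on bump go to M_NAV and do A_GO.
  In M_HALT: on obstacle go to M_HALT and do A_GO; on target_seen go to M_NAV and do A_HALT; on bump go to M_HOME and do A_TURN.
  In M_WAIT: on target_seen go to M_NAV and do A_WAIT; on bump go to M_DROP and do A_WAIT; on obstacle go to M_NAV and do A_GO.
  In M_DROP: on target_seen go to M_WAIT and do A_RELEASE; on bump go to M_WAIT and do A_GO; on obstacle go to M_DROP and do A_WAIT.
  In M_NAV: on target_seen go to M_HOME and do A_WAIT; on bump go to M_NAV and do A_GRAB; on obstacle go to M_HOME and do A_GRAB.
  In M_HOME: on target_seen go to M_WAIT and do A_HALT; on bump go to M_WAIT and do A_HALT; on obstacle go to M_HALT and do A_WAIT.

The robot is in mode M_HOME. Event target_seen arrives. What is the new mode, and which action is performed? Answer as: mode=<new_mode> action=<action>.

mode=M_WAIT action=A_HALT

current mode = M_HOME; filter table to that mode:
  (M_HOME, target_seen) → (M_WAIT, A_HALT)  ← event matches
  (M_HOME, bump) → (M_WAIT, A_HALT)
  (M_HOME, obstacle) → (M_HALT, A_WAIT)
event = target_seen selects (M_WAIT, A_HALT)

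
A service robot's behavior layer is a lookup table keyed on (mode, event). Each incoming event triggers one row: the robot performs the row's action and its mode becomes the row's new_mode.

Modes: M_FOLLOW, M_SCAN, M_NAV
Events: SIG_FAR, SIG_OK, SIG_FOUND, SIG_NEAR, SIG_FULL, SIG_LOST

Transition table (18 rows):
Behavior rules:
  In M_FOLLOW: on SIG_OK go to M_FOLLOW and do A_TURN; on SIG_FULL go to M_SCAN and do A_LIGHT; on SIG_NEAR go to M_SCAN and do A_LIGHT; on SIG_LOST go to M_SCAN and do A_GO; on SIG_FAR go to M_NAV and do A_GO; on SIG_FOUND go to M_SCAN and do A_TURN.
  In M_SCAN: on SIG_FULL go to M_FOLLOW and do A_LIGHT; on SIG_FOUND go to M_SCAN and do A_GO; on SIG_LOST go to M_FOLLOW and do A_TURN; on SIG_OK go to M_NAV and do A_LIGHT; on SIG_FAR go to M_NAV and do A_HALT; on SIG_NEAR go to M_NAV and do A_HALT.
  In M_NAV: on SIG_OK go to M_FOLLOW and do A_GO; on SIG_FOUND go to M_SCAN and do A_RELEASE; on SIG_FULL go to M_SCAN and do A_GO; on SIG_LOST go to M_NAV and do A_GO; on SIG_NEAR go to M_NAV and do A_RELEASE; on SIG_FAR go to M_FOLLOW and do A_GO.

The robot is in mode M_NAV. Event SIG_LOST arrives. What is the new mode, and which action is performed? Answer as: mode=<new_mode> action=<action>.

mode=M_NAV action=A_GO

current mode = M_NAV; filter table to that mode:
  (M_NAV, SIG_OK) → (M_FOLLOW, A_GO)
  (M_NAV, SIG_FOUND) → (M_SCAN, A_RELEASE)
  (M_NAV, SIG_FULL) → (M_SCAN, A_GO)
  (M_NAV, SIG_LOST) → (M_NAV, A_GO)  ← event matches
  (M_NAV, SIG_NEAR) → (M_NAV, A_RELEASE)
  (M_NAV, SIG_FAR) → (M_FOLLOW, A_GO)
event = SIG_LOST selects (M_NAV, A_GO)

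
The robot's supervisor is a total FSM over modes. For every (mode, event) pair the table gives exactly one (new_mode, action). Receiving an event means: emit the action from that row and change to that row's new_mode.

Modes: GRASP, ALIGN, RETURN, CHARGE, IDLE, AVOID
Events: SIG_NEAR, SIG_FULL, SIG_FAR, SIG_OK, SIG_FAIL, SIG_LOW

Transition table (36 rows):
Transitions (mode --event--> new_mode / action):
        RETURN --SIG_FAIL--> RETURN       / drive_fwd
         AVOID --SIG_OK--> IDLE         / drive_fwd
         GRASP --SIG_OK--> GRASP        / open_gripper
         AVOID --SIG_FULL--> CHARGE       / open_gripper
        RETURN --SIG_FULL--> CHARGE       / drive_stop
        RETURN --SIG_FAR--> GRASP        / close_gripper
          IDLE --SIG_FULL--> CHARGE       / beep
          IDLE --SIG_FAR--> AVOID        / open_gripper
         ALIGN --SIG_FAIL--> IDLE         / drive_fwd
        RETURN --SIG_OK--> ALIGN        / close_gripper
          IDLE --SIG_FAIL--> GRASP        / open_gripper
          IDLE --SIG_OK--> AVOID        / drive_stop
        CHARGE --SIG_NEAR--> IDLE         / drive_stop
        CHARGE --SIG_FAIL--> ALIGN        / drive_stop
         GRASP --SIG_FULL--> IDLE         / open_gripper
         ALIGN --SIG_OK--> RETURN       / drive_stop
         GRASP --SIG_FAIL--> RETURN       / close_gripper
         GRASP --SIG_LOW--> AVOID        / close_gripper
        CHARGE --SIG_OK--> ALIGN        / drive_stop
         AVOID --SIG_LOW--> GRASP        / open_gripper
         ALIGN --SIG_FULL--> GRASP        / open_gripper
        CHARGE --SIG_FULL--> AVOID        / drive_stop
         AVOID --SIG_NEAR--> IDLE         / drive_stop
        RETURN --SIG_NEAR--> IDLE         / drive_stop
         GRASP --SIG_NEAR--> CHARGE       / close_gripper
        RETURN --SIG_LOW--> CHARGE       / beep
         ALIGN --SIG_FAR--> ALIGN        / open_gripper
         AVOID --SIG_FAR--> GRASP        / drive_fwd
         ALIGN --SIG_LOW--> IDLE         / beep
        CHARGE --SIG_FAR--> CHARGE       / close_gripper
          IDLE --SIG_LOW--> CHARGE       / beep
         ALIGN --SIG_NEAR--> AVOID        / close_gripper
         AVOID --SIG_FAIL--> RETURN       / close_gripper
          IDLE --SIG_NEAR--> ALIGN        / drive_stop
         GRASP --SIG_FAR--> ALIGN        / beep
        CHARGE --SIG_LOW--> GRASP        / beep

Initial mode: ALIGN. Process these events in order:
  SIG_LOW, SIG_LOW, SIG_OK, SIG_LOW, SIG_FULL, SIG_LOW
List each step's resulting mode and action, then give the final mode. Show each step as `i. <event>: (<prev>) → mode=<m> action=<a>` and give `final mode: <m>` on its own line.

final mode: GRASP

1. SIG_LOW: (ALIGN) → mode=IDLE action=beep
2. SIG_LOW: (IDLE) → mode=CHARGE action=beep
3. SIG_OK: (CHARGE) → mode=ALIGN action=drive_stop
4. SIG_LOW: (ALIGN) → mode=IDLE action=beep
5. SIG_FULL: (IDLE) → mode=CHARGE action=beep
6. SIG_LOW: (CHARGE) → mode=GRASP action=beep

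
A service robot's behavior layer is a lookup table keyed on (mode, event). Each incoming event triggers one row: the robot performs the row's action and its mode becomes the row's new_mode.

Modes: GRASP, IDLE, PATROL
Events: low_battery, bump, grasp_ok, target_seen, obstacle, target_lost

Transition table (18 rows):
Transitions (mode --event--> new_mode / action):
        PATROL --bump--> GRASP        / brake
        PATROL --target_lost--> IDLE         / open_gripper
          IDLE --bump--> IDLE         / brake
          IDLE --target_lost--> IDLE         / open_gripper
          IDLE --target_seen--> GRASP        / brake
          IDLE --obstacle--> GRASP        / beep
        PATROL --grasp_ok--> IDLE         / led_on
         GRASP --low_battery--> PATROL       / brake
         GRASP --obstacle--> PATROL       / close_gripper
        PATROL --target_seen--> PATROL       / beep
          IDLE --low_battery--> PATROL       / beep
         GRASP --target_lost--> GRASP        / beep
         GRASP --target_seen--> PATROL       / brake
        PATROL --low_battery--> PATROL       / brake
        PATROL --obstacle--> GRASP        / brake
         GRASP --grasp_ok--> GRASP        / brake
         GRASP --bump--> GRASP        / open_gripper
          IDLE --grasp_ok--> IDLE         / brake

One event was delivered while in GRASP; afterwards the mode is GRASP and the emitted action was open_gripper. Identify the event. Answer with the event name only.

try low_battery: (GRASP, low_battery) → (PATROL, brake)
try bump: (GRASP, bump) → (GRASP, open_gripper)  ← matches
try grasp_ok: (GRASP, grasp_ok) → (GRASP, brake)
try target_seen: (GRASP, target_seen) → (PATROL, brake)
try obstacle: (GRASP, obstacle) → (PATROL, close_gripper)
try target_lost: (GRASP, target_lost) → (GRASP, beep)

bump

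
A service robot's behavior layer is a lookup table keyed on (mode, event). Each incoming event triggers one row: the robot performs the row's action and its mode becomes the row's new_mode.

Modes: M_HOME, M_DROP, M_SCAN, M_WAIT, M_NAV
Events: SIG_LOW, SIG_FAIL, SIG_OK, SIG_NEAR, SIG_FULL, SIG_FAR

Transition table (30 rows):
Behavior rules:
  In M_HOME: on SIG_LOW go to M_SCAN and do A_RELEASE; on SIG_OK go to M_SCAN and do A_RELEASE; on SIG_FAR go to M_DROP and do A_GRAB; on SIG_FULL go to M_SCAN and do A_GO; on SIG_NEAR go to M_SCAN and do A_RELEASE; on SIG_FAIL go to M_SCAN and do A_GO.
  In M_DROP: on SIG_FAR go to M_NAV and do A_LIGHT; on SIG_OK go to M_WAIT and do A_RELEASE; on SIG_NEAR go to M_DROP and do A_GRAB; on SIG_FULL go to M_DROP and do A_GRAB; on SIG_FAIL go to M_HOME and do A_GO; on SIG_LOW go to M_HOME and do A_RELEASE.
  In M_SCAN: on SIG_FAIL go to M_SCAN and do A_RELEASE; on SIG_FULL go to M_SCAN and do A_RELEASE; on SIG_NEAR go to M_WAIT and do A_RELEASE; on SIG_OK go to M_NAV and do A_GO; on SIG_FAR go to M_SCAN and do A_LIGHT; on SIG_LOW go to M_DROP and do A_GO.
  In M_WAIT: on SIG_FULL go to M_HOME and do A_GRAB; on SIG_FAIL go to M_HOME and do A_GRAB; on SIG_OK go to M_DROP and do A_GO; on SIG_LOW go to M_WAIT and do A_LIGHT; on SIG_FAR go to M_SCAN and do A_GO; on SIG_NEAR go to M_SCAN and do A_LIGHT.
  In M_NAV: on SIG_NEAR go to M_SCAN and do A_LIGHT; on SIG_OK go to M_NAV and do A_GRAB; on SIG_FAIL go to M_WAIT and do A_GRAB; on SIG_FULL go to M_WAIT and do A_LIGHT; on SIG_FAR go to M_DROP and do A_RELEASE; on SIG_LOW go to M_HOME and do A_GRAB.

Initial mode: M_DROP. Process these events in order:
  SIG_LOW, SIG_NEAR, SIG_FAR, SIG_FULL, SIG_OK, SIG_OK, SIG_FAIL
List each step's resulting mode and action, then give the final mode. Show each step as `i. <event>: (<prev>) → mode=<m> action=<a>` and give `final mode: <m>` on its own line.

final mode: M_WAIT

1. SIG_LOW: (M_DROP) → mode=M_HOME action=A_RELEASE
2. SIG_NEAR: (M_HOME) → mode=M_SCAN action=A_RELEASE
3. SIG_FAR: (M_SCAN) → mode=M_SCAN action=A_LIGHT
4. SIG_FULL: (M_SCAN) → mode=M_SCAN action=A_RELEASE
5. SIG_OK: (M_SCAN) → mode=M_NAV action=A_GO
6. SIG_OK: (M_NAV) → mode=M_NAV action=A_GRAB
7. SIG_FAIL: (M_NAV) → mode=M_WAIT action=A_GRAB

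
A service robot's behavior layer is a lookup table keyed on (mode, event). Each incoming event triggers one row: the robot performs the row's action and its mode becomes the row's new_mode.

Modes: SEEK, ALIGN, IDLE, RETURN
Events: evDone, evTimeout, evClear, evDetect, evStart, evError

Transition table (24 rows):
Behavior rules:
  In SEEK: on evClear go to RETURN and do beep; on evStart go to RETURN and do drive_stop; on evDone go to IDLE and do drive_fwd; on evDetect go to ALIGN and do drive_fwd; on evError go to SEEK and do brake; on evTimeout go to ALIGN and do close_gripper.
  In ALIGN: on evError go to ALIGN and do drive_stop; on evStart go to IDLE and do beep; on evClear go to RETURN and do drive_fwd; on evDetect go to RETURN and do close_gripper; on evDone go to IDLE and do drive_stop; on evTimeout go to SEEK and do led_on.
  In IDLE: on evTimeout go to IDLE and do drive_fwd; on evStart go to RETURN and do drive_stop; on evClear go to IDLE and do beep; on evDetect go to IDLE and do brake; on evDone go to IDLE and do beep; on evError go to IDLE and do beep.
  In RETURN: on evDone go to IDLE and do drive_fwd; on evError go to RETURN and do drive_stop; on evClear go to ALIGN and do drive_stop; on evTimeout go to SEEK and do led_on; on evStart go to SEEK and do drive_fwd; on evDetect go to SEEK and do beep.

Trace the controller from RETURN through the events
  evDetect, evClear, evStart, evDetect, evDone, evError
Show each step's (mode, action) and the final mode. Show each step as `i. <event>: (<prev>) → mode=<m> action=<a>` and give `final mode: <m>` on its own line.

final mode: IDLE

1. evDetect: (RETURN) → mode=SEEK action=beep
2. evClear: (SEEK) → mode=RETURN action=beep
3. evStart: (RETURN) → mode=SEEK action=drive_fwd
4. evDetect: (SEEK) → mode=ALIGN action=drive_fwd
5. evDone: (ALIGN) → mode=IDLE action=drive_stop
6. evError: (IDLE) → mode=IDLE action=beep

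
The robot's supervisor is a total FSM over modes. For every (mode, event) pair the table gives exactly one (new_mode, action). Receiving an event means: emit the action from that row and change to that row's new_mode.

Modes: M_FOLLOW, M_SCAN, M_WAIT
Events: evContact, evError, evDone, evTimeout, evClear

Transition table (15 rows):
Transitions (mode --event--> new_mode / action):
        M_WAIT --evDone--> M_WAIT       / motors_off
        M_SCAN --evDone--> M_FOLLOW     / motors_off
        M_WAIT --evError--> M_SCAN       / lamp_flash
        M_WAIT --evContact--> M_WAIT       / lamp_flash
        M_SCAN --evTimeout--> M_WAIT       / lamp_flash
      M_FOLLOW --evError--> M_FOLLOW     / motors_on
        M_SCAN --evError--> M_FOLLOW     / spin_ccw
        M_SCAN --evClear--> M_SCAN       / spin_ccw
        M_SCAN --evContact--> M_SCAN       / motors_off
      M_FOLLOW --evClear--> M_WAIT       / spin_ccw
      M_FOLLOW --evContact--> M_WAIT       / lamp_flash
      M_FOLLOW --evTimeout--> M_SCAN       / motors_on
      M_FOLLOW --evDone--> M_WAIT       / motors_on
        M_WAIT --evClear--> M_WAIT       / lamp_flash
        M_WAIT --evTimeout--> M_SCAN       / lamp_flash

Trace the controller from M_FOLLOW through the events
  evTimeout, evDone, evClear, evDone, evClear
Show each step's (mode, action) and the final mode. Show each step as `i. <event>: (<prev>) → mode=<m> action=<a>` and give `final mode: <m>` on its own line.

1. evTimeout: (M_FOLLOW) → mode=M_SCAN action=motors_on
2. evDone: (M_SCAN) → mode=M_FOLLOW action=motors_off
3. evClear: (M_FOLLOW) → mode=M_WAIT action=spin_ccw
4. evDone: (M_WAIT) → mode=M_WAIT action=motors_off
5. evClear: (M_WAIT) → mode=M_WAIT action=lamp_flash

final mode: M_WAIT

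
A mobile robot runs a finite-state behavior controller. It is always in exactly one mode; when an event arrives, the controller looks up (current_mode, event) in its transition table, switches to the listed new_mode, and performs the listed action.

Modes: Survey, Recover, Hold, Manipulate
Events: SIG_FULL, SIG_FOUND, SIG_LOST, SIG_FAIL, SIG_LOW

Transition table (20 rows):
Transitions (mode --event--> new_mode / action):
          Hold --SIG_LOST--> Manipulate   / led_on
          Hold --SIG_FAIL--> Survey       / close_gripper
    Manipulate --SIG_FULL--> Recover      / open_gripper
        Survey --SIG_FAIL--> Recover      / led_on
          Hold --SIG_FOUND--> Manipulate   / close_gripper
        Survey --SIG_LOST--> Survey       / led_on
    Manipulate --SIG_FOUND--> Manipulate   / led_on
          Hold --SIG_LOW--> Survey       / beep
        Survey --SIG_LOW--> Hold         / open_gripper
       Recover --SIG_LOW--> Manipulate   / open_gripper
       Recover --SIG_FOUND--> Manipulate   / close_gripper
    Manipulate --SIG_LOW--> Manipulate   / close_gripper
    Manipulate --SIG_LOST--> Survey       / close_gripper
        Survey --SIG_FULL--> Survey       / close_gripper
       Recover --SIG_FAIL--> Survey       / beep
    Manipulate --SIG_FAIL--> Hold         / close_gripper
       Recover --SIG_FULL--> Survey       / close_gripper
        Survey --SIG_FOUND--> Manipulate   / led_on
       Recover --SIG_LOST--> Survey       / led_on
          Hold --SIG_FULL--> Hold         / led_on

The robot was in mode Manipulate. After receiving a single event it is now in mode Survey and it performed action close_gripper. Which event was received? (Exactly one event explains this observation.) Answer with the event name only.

try SIG_FULL: (Manipulate, SIG_FULL) → (Recover, open_gripper)
try SIG_FOUND: (Manipulate, SIG_FOUND) → (Manipulate, led_on)
try SIG_LOST: (Manipulate, SIG_LOST) → (Survey, close_gripper)  ← matches
try SIG_FAIL: (Manipulate, SIG_FAIL) → (Hold, close_gripper)
try SIG_LOW: (Manipulate, SIG_LOW) → (Manipulate, close_gripper)

SIG_LOST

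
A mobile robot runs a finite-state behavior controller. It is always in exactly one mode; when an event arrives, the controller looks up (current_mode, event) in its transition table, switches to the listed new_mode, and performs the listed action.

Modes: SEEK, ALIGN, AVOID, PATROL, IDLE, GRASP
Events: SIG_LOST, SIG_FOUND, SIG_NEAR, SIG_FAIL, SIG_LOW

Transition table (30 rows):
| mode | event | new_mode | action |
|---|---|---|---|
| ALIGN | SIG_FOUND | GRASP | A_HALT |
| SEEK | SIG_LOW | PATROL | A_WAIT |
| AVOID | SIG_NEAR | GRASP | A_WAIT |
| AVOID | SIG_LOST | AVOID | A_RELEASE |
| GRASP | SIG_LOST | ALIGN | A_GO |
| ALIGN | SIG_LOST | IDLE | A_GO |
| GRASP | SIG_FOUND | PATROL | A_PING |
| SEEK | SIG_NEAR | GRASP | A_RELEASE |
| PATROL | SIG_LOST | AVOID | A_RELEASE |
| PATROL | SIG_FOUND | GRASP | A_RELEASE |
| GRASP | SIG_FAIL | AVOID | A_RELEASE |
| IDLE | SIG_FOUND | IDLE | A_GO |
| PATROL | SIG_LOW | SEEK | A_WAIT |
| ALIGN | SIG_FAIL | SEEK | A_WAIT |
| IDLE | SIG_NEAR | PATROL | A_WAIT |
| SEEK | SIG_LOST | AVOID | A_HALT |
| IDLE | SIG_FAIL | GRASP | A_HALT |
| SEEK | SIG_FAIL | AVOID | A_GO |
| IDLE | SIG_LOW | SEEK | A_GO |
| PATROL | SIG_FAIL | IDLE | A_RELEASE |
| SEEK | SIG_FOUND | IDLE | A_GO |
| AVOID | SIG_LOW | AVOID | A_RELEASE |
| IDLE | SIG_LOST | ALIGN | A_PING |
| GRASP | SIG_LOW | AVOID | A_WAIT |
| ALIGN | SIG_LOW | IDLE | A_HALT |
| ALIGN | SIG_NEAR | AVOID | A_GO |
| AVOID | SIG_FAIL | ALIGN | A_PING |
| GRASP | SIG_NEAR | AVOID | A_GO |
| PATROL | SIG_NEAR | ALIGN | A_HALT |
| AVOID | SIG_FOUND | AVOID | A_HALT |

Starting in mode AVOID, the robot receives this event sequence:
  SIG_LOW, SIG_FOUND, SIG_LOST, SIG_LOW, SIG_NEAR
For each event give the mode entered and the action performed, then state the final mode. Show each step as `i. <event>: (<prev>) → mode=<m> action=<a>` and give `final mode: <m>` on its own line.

final mode: GRASP

1. SIG_LOW: (AVOID) → mode=AVOID action=A_RELEASE
2. SIG_FOUND: (AVOID) → mode=AVOID action=A_HALT
3. SIG_LOST: (AVOID) → mode=AVOID action=A_RELEASE
4. SIG_LOW: (AVOID) → mode=AVOID action=A_RELEASE
5. SIG_NEAR: (AVOID) → mode=GRASP action=A_WAIT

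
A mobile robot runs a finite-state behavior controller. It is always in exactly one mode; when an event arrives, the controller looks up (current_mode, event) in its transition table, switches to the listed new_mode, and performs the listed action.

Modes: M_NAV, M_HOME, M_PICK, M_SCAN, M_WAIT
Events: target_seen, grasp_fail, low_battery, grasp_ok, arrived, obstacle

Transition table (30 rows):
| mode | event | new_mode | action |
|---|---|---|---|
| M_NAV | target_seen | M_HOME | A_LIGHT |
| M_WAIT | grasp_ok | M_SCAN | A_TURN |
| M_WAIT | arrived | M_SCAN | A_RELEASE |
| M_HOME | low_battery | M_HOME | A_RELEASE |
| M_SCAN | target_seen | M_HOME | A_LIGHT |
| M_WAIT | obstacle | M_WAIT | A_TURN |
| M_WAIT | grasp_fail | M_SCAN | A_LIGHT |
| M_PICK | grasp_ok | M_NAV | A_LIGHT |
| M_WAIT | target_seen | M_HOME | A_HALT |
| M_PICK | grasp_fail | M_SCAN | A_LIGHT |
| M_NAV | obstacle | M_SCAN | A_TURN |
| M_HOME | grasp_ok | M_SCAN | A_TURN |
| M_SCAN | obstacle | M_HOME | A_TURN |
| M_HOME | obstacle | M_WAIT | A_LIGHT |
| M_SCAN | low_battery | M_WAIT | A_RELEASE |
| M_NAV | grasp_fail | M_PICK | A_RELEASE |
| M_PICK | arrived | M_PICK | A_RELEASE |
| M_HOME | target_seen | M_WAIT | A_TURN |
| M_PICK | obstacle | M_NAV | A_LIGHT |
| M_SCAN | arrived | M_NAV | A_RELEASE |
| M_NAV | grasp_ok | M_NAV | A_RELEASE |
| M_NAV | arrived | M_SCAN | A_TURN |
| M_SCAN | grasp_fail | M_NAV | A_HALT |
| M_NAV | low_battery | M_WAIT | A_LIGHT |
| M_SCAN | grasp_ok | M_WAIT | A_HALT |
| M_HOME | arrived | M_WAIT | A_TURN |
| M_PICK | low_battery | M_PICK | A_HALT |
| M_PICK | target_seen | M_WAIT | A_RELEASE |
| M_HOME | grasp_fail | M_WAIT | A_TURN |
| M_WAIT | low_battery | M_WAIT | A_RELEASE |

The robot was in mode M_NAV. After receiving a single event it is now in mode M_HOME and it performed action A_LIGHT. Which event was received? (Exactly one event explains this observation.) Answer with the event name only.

try target_seen: (M_NAV, target_seen) → (M_HOME, A_LIGHT)  ← matches
try grasp_fail: (M_NAV, grasp_fail) → (M_PICK, A_RELEASE)
try low_battery: (M_NAV, low_battery) → (M_WAIT, A_LIGHT)
try grasp_ok: (M_NAV, grasp_ok) → (M_NAV, A_RELEASE)
try arrived: (M_NAV, arrived) → (M_SCAN, A_TURN)
try obstacle: (M_NAV, obstacle) → (M_SCAN, A_TURN)

target_seen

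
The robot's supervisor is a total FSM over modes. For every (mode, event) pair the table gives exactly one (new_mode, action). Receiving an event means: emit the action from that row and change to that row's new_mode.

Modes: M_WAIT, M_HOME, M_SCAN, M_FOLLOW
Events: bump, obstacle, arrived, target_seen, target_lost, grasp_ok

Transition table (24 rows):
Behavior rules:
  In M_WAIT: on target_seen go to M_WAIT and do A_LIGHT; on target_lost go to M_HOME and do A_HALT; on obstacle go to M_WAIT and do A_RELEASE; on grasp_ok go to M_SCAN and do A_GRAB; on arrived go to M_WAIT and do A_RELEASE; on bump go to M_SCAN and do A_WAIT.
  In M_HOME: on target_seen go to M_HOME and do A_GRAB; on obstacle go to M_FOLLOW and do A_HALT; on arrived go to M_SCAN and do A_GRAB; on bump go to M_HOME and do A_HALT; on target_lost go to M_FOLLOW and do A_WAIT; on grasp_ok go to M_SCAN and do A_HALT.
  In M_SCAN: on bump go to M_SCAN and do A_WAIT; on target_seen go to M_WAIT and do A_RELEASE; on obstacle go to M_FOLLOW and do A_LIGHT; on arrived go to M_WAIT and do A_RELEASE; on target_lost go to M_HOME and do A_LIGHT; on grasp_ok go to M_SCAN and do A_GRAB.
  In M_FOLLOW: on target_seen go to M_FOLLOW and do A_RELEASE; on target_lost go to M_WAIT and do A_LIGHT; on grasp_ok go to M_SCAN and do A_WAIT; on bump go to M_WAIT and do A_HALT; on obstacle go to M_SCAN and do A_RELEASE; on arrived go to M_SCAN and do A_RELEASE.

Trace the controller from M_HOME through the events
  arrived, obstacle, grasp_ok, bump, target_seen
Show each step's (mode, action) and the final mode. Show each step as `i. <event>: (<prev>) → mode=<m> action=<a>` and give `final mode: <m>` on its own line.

final mode: M_WAIT

1. arrived: (M_HOME) → mode=M_SCAN action=A_GRAB
2. obstacle: (M_SCAN) → mode=M_FOLLOW action=A_LIGHT
3. grasp_ok: (M_FOLLOW) → mode=M_SCAN action=A_WAIT
4. bump: (M_SCAN) → mode=M_SCAN action=A_WAIT
5. target_seen: (M_SCAN) → mode=M_WAIT action=A_RELEASE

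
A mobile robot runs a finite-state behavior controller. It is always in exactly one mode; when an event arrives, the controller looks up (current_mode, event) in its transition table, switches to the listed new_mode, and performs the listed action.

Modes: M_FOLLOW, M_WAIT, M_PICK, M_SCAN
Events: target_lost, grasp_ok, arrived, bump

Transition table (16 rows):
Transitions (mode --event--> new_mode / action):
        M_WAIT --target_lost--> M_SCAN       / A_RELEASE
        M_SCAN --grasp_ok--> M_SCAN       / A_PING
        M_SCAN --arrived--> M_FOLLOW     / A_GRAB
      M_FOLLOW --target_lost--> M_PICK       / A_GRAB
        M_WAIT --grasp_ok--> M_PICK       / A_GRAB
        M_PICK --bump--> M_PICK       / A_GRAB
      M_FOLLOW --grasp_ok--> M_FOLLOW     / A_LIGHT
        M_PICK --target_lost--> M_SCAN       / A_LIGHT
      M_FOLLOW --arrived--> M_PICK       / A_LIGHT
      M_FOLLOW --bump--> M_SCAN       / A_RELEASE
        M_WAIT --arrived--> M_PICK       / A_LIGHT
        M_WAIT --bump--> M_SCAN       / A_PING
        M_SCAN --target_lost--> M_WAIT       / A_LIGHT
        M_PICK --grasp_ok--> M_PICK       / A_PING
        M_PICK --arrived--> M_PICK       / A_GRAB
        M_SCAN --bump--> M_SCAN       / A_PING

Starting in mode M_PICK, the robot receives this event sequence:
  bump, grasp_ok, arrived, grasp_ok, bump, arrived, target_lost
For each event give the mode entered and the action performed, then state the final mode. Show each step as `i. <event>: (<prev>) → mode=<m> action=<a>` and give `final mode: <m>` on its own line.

1. bump: (M_PICK) → mode=M_PICK action=A_GRAB
2. grasp_ok: (M_PICK) → mode=M_PICK action=A_PING
3. arrived: (M_PICK) → mode=M_PICK action=A_GRAB
4. grasp_ok: (M_PICK) → mode=M_PICK action=A_PING
5. bump: (M_PICK) → mode=M_PICK action=A_GRAB
6. arrived: (M_PICK) → mode=M_PICK action=A_GRAB
7. target_lost: (M_PICK) → mode=M_SCAN action=A_LIGHT

final mode: M_SCAN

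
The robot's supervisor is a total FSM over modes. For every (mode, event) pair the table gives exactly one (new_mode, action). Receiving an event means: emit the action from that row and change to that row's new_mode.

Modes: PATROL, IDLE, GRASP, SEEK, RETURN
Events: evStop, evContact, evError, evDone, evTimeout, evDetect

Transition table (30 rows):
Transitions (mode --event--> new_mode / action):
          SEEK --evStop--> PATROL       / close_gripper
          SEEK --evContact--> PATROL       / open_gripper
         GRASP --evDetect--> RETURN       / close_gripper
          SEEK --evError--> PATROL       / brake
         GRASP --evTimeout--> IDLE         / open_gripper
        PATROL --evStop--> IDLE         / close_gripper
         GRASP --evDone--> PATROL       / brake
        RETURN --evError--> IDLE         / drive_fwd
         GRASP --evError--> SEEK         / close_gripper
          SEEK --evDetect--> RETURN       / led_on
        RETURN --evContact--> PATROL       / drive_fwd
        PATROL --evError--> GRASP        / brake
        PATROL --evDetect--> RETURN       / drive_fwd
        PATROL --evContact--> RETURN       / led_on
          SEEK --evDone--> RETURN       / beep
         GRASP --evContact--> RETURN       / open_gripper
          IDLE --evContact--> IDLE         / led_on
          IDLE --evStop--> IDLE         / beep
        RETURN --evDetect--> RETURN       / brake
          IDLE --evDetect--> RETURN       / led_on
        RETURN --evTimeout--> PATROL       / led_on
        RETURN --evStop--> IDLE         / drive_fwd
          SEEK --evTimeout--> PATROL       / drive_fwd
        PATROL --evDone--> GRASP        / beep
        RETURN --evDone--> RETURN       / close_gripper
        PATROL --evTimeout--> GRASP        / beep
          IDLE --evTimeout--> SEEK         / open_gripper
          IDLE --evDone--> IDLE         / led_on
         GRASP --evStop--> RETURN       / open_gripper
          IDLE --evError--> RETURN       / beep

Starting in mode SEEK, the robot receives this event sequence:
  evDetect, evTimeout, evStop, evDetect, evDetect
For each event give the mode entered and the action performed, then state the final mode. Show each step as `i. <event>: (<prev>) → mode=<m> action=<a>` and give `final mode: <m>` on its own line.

final mode: RETURN

1. evDetect: (SEEK) → mode=RETURN action=led_on
2. evTimeout: (RETURN) → mode=PATROL action=led_on
3. evStop: (PATROL) → mode=IDLE action=close_gripper
4. evDetect: (IDLE) → mode=RETURN action=led_on
5. evDetect: (RETURN) → mode=RETURN action=brake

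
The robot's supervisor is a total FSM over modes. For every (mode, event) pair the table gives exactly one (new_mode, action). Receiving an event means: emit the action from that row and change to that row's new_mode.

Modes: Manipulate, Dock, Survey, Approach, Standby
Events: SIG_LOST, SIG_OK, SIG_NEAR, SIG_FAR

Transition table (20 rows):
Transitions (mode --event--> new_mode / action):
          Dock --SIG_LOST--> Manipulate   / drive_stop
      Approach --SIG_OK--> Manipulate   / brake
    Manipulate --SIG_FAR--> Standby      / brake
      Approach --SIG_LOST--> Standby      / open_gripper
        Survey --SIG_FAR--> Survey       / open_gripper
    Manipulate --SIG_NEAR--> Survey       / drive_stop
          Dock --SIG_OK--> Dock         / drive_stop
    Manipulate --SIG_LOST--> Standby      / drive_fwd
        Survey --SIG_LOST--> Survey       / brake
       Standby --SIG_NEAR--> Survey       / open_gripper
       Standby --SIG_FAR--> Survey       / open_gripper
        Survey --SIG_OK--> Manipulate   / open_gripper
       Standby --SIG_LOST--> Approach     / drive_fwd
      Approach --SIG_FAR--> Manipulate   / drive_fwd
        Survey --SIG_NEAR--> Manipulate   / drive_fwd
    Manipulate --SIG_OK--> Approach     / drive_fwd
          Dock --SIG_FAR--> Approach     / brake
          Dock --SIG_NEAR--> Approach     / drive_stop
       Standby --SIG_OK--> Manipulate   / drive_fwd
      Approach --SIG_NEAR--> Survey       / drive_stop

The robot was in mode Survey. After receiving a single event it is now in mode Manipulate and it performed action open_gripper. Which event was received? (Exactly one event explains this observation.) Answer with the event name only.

try SIG_LOST: (Survey, SIG_LOST) → (Survey, brake)
try SIG_OK: (Survey, SIG_OK) → (Manipulate, open_gripper)  ← matches
try SIG_NEAR: (Survey, SIG_NEAR) → (Manipulate, drive_fwd)
try SIG_FAR: (Survey, SIG_FAR) → (Survey, open_gripper)

SIG_OK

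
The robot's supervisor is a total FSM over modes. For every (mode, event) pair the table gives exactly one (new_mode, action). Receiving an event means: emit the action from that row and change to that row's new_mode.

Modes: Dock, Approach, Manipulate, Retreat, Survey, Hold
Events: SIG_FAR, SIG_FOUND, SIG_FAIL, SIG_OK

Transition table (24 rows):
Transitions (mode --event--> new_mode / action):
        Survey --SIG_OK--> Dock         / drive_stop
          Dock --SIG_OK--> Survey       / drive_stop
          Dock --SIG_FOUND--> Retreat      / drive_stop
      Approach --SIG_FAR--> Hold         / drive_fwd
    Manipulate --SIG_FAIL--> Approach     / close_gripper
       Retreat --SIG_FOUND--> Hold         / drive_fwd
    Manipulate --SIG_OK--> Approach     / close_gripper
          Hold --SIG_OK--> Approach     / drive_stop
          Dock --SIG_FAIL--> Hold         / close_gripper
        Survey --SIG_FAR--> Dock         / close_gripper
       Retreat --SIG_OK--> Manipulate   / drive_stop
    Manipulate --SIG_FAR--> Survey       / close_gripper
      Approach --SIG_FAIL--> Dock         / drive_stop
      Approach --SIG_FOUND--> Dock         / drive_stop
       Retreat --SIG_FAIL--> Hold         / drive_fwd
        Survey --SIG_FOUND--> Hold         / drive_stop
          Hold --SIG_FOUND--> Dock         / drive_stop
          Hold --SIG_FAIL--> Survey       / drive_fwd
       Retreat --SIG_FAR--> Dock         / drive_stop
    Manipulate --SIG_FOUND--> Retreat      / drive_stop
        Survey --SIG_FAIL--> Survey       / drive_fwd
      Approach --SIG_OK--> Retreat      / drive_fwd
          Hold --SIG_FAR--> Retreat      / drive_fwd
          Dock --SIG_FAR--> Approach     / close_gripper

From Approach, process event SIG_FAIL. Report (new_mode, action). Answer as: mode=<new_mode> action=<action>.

mode=Dock action=drive_stop

current mode = Approach; filter table to that mode:
  (Approach, SIG_FAR) → (Hold, drive_fwd)
  (Approach, SIG_FAIL) → (Dock, drive_stop)  ← event matches
  (Approach, SIG_FOUND) → (Dock, drive_stop)
  (Approach, SIG_OK) → (Retreat, drive_fwd)
event = SIG_FAIL selects (Dock, drive_stop)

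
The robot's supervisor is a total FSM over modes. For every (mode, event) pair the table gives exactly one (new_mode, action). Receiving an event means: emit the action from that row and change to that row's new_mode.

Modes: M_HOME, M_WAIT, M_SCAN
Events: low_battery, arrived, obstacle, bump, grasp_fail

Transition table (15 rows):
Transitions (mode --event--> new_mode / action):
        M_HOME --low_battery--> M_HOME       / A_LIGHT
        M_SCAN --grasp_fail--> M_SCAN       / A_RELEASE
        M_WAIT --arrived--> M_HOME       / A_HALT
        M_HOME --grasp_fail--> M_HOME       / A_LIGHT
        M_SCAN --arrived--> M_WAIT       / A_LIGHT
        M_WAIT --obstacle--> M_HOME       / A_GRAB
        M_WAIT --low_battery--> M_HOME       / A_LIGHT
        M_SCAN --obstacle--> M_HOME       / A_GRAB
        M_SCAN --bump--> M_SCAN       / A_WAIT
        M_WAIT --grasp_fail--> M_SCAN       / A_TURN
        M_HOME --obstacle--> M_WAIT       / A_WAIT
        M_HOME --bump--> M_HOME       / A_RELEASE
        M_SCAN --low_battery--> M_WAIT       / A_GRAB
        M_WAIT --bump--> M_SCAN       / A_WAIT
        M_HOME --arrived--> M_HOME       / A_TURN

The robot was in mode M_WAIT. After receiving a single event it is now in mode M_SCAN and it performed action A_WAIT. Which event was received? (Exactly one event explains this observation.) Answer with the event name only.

try low_battery: (M_WAIT, low_battery) → (M_HOME, A_LIGHT)
try arrived: (M_WAIT, arrived) → (M_HOME, A_HALT)
try obstacle: (M_WAIT, obstacle) → (M_HOME, A_GRAB)
try bump: (M_WAIT, bump) → (M_SCAN, A_WAIT)  ← matches
try grasp_fail: (M_WAIT, grasp_fail) → (M_SCAN, A_TURN)

bump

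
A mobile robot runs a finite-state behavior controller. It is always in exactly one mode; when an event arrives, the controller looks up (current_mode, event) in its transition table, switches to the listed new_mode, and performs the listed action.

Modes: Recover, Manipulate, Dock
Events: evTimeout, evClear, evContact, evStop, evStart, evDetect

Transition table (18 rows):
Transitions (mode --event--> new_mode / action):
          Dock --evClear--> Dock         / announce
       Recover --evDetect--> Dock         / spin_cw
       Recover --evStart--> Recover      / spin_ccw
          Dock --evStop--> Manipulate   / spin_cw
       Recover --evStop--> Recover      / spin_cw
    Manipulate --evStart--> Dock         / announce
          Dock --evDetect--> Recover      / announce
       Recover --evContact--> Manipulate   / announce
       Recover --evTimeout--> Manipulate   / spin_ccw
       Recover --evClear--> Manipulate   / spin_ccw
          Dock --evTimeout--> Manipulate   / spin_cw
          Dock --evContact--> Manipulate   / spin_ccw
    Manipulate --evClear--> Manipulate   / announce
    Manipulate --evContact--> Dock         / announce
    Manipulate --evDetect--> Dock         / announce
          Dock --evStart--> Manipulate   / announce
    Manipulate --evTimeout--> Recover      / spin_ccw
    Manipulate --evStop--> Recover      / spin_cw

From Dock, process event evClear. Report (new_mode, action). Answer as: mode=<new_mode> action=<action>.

mode=Dock action=announce

current mode = Dock; filter table to that mode:
  (Dock, evClear) → (Dock, announce)  ← event matches
  (Dock, evStop) → (Manipulate, spin_cw)
  (Dock, evDetect) → (Recover, announce)
  (Dock, evTimeout) → (Manipulate, spin_cw)
  (Dock, evContact) → (Manipulate, spin_ccw)
  (Dock, evStart) → (Manipulate, announce)
event = evClear selects (Dock, announce)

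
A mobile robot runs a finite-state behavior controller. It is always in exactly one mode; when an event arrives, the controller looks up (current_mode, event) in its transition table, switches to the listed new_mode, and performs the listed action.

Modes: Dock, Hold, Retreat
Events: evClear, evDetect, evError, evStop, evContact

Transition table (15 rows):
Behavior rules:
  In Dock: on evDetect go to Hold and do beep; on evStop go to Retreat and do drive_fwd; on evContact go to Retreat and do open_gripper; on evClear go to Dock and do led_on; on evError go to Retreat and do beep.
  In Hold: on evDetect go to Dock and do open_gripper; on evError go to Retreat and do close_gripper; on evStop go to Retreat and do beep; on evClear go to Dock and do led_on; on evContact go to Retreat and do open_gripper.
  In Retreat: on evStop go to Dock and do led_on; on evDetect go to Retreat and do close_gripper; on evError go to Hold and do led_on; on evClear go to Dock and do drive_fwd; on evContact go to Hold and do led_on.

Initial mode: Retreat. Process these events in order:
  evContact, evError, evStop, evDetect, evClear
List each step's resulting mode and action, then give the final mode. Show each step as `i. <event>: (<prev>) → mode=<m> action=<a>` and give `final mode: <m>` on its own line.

1. evContact: (Retreat) → mode=Hold action=led_on
2. evError: (Hold) → mode=Retreat action=close_gripper
3. evStop: (Retreat) → mode=Dock action=led_on
4. evDetect: (Dock) → mode=Hold action=beep
5. evClear: (Hold) → mode=Dock action=led_on

final mode: Dock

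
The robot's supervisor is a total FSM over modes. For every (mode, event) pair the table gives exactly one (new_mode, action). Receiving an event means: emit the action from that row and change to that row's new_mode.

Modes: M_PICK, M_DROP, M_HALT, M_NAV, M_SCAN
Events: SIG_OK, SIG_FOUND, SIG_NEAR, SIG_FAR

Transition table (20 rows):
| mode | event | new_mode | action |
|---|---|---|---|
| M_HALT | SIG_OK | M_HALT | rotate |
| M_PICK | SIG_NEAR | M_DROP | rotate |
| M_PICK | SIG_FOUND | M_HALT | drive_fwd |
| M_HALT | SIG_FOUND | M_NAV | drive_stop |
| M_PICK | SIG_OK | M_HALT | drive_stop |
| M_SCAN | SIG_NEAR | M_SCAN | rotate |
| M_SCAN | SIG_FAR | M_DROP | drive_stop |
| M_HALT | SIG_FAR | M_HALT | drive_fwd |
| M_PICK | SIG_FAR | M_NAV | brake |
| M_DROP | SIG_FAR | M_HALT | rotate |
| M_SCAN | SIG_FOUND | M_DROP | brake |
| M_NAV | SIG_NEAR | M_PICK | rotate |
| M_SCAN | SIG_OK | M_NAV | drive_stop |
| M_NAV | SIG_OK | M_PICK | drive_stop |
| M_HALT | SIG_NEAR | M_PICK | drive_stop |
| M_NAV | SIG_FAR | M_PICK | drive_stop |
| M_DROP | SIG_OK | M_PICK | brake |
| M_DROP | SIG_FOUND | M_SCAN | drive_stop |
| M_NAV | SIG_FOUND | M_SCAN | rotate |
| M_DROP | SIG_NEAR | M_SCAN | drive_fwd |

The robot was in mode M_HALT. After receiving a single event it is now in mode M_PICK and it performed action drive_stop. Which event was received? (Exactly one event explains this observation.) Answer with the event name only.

SIG_NEAR

try SIG_OK: (M_HALT, SIG_OK) → (M_HALT, rotate)
try SIG_FOUND: (M_HALT, SIG_FOUND) → (M_NAV, drive_stop)
try SIG_NEAR: (M_HALT, SIG_NEAR) → (M_PICK, drive_stop)  ← matches
try SIG_FAR: (M_HALT, SIG_FAR) → (M_HALT, drive_fwd)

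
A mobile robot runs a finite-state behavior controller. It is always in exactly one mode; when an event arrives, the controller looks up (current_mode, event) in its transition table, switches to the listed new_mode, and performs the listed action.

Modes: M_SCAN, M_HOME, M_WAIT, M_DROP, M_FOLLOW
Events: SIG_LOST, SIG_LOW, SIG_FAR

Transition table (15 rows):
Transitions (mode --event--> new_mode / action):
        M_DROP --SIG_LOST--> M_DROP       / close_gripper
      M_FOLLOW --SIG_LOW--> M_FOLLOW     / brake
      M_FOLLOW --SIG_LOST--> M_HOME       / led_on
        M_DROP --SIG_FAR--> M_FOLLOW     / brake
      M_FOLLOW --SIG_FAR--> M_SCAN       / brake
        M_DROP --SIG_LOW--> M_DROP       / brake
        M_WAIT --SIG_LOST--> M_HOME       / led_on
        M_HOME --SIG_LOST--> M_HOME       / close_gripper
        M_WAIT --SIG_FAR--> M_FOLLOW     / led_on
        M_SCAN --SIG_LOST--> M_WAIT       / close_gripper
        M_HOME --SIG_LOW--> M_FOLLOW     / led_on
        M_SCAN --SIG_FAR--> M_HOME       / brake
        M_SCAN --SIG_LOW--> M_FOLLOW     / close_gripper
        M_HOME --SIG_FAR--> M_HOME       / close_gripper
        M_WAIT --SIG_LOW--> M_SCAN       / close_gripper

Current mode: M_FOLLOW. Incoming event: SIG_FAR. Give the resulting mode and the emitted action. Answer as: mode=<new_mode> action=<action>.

mode=M_SCAN action=brake

current mode = M_FOLLOW; filter table to that mode:
  (M_FOLLOW, SIG_LOW) → (M_FOLLOW, brake)
  (M_FOLLOW, SIG_LOST) → (M_HOME, led_on)
  (M_FOLLOW, SIG_FAR) → (M_SCAN, brake)  ← event matches
event = SIG_FAR selects (M_SCAN, brake)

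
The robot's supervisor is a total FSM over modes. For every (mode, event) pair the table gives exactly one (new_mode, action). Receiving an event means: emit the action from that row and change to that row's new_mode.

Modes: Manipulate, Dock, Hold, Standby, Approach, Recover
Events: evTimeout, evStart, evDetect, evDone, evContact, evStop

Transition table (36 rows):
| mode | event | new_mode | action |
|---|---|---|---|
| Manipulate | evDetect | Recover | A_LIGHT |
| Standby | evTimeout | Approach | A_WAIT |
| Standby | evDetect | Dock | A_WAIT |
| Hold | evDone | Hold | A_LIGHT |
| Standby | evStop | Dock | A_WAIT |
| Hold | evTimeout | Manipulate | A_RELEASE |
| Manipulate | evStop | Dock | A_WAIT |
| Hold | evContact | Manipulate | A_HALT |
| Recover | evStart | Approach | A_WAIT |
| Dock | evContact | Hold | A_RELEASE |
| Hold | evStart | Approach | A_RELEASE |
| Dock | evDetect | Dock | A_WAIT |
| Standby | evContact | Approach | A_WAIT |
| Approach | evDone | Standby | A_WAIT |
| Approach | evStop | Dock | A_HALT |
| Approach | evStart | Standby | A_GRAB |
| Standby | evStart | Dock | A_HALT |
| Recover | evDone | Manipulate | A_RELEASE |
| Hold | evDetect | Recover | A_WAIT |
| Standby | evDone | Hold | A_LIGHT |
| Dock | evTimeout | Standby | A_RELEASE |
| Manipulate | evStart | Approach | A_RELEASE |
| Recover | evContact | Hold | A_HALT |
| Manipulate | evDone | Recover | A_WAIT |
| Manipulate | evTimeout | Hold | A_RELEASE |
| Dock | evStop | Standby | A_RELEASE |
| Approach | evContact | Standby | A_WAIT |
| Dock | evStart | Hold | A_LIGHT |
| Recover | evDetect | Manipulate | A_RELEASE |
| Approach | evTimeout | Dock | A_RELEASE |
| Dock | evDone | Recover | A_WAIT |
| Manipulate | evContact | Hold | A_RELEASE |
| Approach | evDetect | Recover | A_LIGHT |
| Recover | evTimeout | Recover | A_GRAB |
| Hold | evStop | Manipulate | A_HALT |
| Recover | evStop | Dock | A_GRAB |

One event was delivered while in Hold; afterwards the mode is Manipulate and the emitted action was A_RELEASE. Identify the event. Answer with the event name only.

try evTimeout: (Hold, evTimeout) → (Manipulate, A_RELEASE)  ← matches
try evStart: (Hold, evStart) → (Approach, A_RELEASE)
try evDetect: (Hold, evDetect) → (Recover, A_WAIT)
try evDone: (Hold, evDone) → (Hold, A_LIGHT)
try evContact: (Hold, evContact) → (Manipulate, A_HALT)
try evStop: (Hold, evStop) → (Manipulate, A_HALT)

evTimeout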